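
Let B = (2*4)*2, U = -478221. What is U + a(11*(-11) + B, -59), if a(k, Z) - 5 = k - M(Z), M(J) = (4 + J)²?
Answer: -481346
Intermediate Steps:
B = 16 (B = 8*2 = 16)
a(k, Z) = 5 + k - (4 + Z)² (a(k, Z) = 5 + (k - (4 + Z)²) = 5 + k - (4 + Z)²)
U + a(11*(-11) + B, -59) = -478221 + (5 + (11*(-11) + 16) - (4 - 59)²) = -478221 + (5 + (-121 + 16) - 1*(-55)²) = -478221 + (5 - 105 - 1*3025) = -478221 + (5 - 105 - 3025) = -478221 - 3125 = -481346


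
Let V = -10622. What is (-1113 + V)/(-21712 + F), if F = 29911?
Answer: -11735/8199 ≈ -1.4313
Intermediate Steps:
(-1113 + V)/(-21712 + F) = (-1113 - 10622)/(-21712 + 29911) = -11735/8199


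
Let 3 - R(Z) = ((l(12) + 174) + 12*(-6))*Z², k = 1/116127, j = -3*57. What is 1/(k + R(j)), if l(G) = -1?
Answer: -116127/342962281925 ≈ -3.3860e-7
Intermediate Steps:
j = -171
k = 1/116127 ≈ 8.6113e-6
R(Z) = 3 - 101*Z² (R(Z) = 3 - ((-1 + 174) + 12*(-6))*Z² = 3 - (173 - 72)*Z² = 3 - 101*Z²)
1/(k + R(j)) = 1/(1/116127 + (3 - 101*(-171)²)) = 1/(1/116127 + (3 - 101*29241)) = 1/(1/116127 + (3 - 2953341)) = 1/(1/116127 - 2953338) = 1/(-342962281925/116127) = -116127/342962281925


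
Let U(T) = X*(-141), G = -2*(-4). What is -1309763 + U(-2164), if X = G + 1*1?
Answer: -1311032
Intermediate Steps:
G = 8
X = 9 (X = 8 + 1*1 = 8 + 1 = 9)
U(T) = -1269 (U(T) = 9*(-141) = -1269)
-1309763 + U(-2164) = -1309763 - 1269 = -1311032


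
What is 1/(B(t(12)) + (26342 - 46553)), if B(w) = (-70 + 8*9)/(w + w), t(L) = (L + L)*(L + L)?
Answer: -576/11641535 ≈ -4.9478e-5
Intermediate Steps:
t(L) = 4*L² (t(L) = (2*L)*(2*L) = 4*L²)
B(w) = 1/w (B(w) = (-70 + 72)/((2*w)) = 2*(1/(2*w)) = 1/w)
1/(B(t(12)) + (26342 - 46553)) = 1/(1/(4*12²) + (26342 - 46553)) = 1/(1/(4*144) - 20211) = 1/(1/576 - 20211) = 1/(-11641535/576) = -576/11641535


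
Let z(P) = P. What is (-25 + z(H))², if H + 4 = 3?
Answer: 676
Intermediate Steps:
H = -1 (H = -4 + 3 = -1)
(-25 + z(H))² = (-25 - 1)² = (-26)² = 676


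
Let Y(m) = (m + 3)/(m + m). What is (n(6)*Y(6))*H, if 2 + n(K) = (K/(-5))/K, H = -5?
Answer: 33/4 ≈ 8.2500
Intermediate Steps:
Y(m) = (3 + m)/(2*m) (Y(m) = (3 + m)/((2*m)) = (3 + m)*(1/(2*m)) = (3 + m)/(2*m))
n(K) = -11/5 (n(K) = -2 + (K/(-5))/K = -2 + (K*(-⅕))/K = -2 + (-K/5)/K = -2 - ⅕ = -11/5)
(n(6)*Y(6))*H = -11*(3 + 6)/(10*6)*(-5) = -11*9/(10*6)*(-5) = -11/5*¾*(-5) = -33/20*(-5) = 33/4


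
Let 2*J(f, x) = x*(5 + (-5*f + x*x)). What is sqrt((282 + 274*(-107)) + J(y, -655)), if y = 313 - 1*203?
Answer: 2*I*sqrt(35089059) ≈ 11847.0*I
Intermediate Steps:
y = 110 (y = 313 - 203 = 110)
J(f, x) = x*(5 + x**2 - 5*f)/2 (J(f, x) = (x*(5 + (-5*f + x*x)))/2 = (x*(5 + (-5*f + x**2)))/2 = (x*(5 + (x**2 - 5*f)))/2 = (x*(5 + x**2 - 5*f))/2 = x*(5 + x**2 - 5*f)/2)
sqrt((282 + 274*(-107)) + J(y, -655)) = sqrt((282 + 274*(-107)) + (1/2)*(-655)*(5 + (-655)**2 - 5*110)) = sqrt((282 - 29318) + (1/2)*(-655)*(5 + 429025 - 550)) = sqrt(-29036 + (1/2)*(-655)*428480) = sqrt(-29036 - 140327200) = sqrt(-140356236) = 2*I*sqrt(35089059)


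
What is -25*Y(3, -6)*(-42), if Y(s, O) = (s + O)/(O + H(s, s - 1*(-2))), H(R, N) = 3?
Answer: 1050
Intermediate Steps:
Y(s, O) = (O + s)/(3 + O) (Y(s, O) = (s + O)/(O + 3) = (O + s)/(3 + O))
-25*Y(3, -6)*(-42) = -25*(-6 + 3)/(3 - 6)*(-42) = -25*(-3)/(-3)*(-42) = -(-25)*(-3)/3*(-42) = -25*1*(-42) = -25*(-42) = 1050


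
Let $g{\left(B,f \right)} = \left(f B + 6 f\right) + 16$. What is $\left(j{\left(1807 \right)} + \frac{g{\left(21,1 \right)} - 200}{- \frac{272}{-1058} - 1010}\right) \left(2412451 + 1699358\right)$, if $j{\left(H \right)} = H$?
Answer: $\frac{3969126476899779}{534154} \approx 7.4307 \cdot 10^{9}$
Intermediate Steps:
$g{\left(B,f \right)} = 16 + 6 f + B f$ ($g{\left(B,f \right)} = \left(B f + 6 f\right) + 16 = \left(6 f + B f\right) + 16 = 16 + 6 f + B f$)
$\left(j{\left(1807 \right)} + \frac{g{\left(21,1 \right)} - 200}{- \frac{272}{-1058} - 1010}\right) \left(2412451 + 1699358\right) = \left(1807 + \frac{\left(16 + 6 \cdot 1 + 21 \cdot 1\right) - 200}{- \frac{272}{-1058} - 1010}\right) \left(2412451 + 1699358\right) = \left(1807 + \frac{\left(16 + 6 + 21\right) - 200}{\left(-272\right) \left(- \frac{1}{1058}\right) - 1010}\right) 4111809 = \left(1807 + \frac{43 - 200}{\frac{136}{529} - 1010}\right) 4111809 = \left(1807 - \frac{157}{- \frac{534154}{529}}\right) 4111809 = \left(1807 - - \frac{83053}{534154}\right) 4111809 = \left(1807 + \frac{83053}{534154}\right) 4111809 = \frac{965299331}{534154} \cdot 4111809 = \frac{3969126476899779}{534154}$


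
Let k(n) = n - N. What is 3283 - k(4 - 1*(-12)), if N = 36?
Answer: 3303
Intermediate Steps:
k(n) = -36 + n (k(n) = n - 1*36 = n - 36 = -36 + n)
3283 - k(4 - 1*(-12)) = 3283 - (-36 + (4 - 1*(-12))) = 3283 - (-36 + (4 + 12)) = 3283 - (-36 + 16) = 3283 - 1*(-20) = 3283 + 20 = 3303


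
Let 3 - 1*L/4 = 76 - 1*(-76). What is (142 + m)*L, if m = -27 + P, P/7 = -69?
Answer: 219328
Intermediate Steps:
P = -483 (P = 7*(-69) = -483)
m = -510 (m = -27 - 483 = -510)
L = -596 (L = 12 - 4*(76 - 1*(-76)) = 12 - 4*(76 + 76) = 12 - 4*152 = 12 - 608 = -596)
(142 + m)*L = (142 - 510)*(-596) = -368*(-596) = 219328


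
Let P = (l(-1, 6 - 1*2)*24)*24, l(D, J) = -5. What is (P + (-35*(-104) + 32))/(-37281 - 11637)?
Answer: -132/8153 ≈ -0.016190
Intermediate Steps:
P = -2880 (P = -5*24*24 = -120*24 = -2880)
(P + (-35*(-104) + 32))/(-37281 - 11637) = (-2880 + (-35*(-104) + 32))/(-37281 - 11637) = (-2880 + (3640 + 32))/(-48918) = (-2880 + 3672)*(-1/48918) = 792*(-1/48918) = -132/8153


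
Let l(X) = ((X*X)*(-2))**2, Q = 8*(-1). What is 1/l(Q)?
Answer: 1/16384 ≈ 6.1035e-5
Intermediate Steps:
Q = -8
l(X) = 4*X**4 (l(X) = (X**2*(-2))**2 = (-2*X**2)**2 = 4*X**4)
1/l(Q) = 1/(4*(-8)**4) = 1/(4*4096) = 1/16384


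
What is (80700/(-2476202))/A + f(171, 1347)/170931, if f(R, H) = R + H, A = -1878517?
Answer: 1176853949787752/132516751987516009 ≈ 0.0088808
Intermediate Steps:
f(R, H) = H + R
(80700/(-2476202))/A + f(171, 1347)/170931 = (80700/(-2476202))/(-1878517) + (1347 + 171)/170931 = (80700*(-1/2476202))*(-1/1878517) + 1518*(1/170931) = -40350/1238101*(-1/1878517) + 506/56977 = 40350/2325793776217 + 506/56977 = 1176853949787752/132516751987516009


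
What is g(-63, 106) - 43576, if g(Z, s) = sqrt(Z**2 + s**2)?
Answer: -43576 + sqrt(15205) ≈ -43453.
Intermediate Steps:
g(-63, 106) - 43576 = sqrt((-63)**2 + 106**2) - 43576 = sqrt(3969 + 11236) - 43576 = sqrt(15205) - 43576 = -43576 + sqrt(15205)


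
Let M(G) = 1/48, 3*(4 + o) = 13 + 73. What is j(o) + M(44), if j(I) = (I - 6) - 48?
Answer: -469/16 ≈ -29.313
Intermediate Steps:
o = 74/3 (o = -4 + (13 + 73)/3 = -4 + (1/3)*86 = -4 + 86/3 = 74/3 ≈ 24.667)
M(G) = 1/48
j(I) = -54 + I (j(I) = (-6 + I) - 48 = -54 + I)
j(o) + M(44) = (-54 + 74/3) + 1/48 = -88/3 + 1/48 = -469/16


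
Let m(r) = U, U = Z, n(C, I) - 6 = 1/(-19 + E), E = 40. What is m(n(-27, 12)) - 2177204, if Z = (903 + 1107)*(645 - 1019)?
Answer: -2928944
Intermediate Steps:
Z = -751740 (Z = 2010*(-374) = -751740)
n(C, I) = 127/21 (n(C, I) = 6 + 1/(-19 + 40) = 6 + 1/21 = 127/21)
U = -751740
m(r) = -751740
m(n(-27, 12)) - 2177204 = -751740 - 2177204 = -2928944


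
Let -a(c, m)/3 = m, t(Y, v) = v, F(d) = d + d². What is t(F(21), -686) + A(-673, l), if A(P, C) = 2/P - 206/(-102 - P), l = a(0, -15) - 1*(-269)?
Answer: -263757918/384283 ≈ -686.36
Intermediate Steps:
a(c, m) = -3*m
l = 314 (l = -3*(-15) - 1*(-269) = 45 + 269 = 314)
A(P, C) = -206/(-102 - P) + 2/P
t(F(21), -686) + A(-673, l) = -686 + 4*(51 + 52*(-673))/(-673*(102 - 673)) = -686 + 4*(-1/673)*(51 - 34996)/(-571) = -686 + 4*(-1/673)*(-1/571)*(-34945) = -686 - 139780/384283 = -263757918/384283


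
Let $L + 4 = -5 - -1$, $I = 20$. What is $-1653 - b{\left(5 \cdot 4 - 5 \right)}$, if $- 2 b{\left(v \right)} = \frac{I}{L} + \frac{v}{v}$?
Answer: $- \frac{6615}{4} \approx -1653.8$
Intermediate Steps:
$L = -8$ ($L = -4 - 4 = -8$)
$b{\left(v \right)} = \frac{3}{4}$ ($b{\left(v \right)} = - \frac{\frac{20}{-8} + \frac{v}{v}}{2} = - \frac{20 \left(- \frac{1}{8}\right) + 1}{2} = - \frac{- \frac{5}{2} + 1}{2} = \left(- \frac{1}{2}\right) \left(- \frac{3}{2}\right) = \frac{3}{4}$)
$-1653 - b{\left(5 \cdot 4 - 5 \right)} = -1653 - \frac{3}{4} = - \frac{6615}{4}$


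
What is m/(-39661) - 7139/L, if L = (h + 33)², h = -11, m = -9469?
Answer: -135419/9332 ≈ -14.511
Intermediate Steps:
L = 484 (L = (-11 + 33)² = 22² = 484)
m/(-39661) - 7139/L = -9469/(-39661) - 7139/484 = -9469*(-1/39661) - 7139*1/484 = 557/2333 - 59/4 = -135419/9332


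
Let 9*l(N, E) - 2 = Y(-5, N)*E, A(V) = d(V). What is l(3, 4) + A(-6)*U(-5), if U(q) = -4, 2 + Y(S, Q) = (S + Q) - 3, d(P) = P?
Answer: 190/9 ≈ 21.111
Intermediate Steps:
Y(S, Q) = -5 + Q + S (Y(S, Q) = -2 + ((S + Q) - 3) = -2 + ((Q + S) - 3) = -2 + (-3 + Q + S) = -5 + Q + S)
A(V) = V
l(N, E) = 2/9 + E*(-10 + N)/9 (l(N, E) = 2/9 + ((-5 + N - 5)*E)/9 = 2/9 + ((-10 + N)*E)/9 = 2/9 + (E*(-10 + N))/9 = 2/9 + E*(-10 + N)/9)
l(3, 4) + A(-6)*U(-5) = (2/9 + (⅑)*4*(-10 + 3)) - 6*(-4) = (2/9 + (⅑)*4*(-7)) + 24 = (2/9 - 28/9) + 24 = -26/9 + 24 = 190/9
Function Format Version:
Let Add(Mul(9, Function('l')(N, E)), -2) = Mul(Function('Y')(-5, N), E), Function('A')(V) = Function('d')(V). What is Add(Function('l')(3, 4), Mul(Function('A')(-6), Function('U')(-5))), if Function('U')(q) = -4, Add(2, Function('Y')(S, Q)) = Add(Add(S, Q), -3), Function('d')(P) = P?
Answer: Rational(190, 9) ≈ 21.111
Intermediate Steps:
Function('Y')(S, Q) = Add(-5, Q, S) (Function('Y')(S, Q) = Add(-2, Add(Add(S, Q), -3)) = Add(-2, Add(Add(Q, S), -3)) = Add(-2, Add(-3, Q, S)) = Add(-5, Q, S))
Function('A')(V) = V
Function('l')(N, E) = Add(Rational(2, 9), Mul(Rational(1, 9), E, Add(-10, N))) (Function('l')(N, E) = Add(Rational(2, 9), Mul(Rational(1, 9), Mul(Add(-5, N, -5), E))) = Add(Rational(2, 9), Mul(Rational(1, 9), Mul(Add(-10, N), E))) = Add(Rational(2, 9), Mul(Rational(1, 9), Mul(E, Add(-10, N)))) = Add(Rational(2, 9), Mul(Rational(1, 9), E, Add(-10, N))))
Add(Function('l')(3, 4), Mul(Function('A')(-6), Function('U')(-5))) = Add(Add(Rational(2, 9), Mul(Rational(1, 9), 4, Add(-10, 3))), Mul(-6, -4)) = Add(Add(Rational(2, 9), Mul(Rational(1, 9), 4, -7)), 24) = Add(Add(Rational(2, 9), Rational(-28, 9)), 24) = Add(Rational(-26, 9), 24) = Rational(190, 9)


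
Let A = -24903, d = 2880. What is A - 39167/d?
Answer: -71759807/2880 ≈ -24917.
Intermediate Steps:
A - 39167/d = -24903 - 39167/2880 = -71759807/2880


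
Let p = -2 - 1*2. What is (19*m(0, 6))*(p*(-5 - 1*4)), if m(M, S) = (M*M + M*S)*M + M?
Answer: 0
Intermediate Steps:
p = -4 (p = -2 - 2 = -4)
m(M, S) = M + M*(M² + M*S) (m(M, S) = (M² + M*S)*M + M = M*(M² + M*S) + M = M + M*(M² + M*S))
(19*m(0, 6))*(p*(-5 - 1*4)) = (19*(0*(1 + 0² + 0*6)))*(-4*(-5 - 1*4)) = (19*(0*(1 + 0 + 0)))*(-4*(-5 - 4)) = (19*(0*1))*(-4*(-9)) = (19*0)*36 = 0*36 = 0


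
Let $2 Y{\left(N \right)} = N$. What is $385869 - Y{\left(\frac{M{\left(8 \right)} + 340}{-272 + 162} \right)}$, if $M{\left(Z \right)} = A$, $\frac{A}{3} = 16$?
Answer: $\frac{21222892}{55} \approx 3.8587 \cdot 10^{5}$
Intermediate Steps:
$A = 48$ ($A = 3 \cdot 16 = 48$)
$M{\left(Z \right)} = 48$
$Y{\left(N \right)} = \frac{N}{2}$
$385869 - Y{\left(\frac{M{\left(8 \right)} + 340}{-272 + 162} \right)} = 385869 - \frac{\left(48 + 340\right) \frac{1}{-272 + 162}}{2} = 385869 - \frac{388 \frac{1}{-110}}{2} = 385869 - \frac{388 \left(- \frac{1}{110}\right)}{2} = 385869 - \frac{1}{2} \left(- \frac{194}{55}\right) = 385869 - - \frac{97}{55} = 385869 + \frac{97}{55} = \frac{21222892}{55}$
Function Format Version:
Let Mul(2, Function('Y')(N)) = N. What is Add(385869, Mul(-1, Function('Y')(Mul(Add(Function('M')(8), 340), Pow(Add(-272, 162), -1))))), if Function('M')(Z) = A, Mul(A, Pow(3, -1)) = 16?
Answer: Rational(21222892, 55) ≈ 3.8587e+5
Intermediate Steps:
A = 48 (A = Mul(3, 16) = 48)
Function('M')(Z) = 48
Function('Y')(N) = Mul(Rational(1, 2), N)
Add(385869, Mul(-1, Function('Y')(Mul(Add(Function('M')(8), 340), Pow(Add(-272, 162), -1))))) = Add(385869, Mul(-1, Mul(Rational(1, 2), Mul(Add(48, 340), Pow(Add(-272, 162), -1))))) = Add(385869, Mul(-1, Mul(Rational(1, 2), Mul(388, Pow(-110, -1))))) = Add(385869, Mul(-1, Mul(Rational(1, 2), Mul(388, Rational(-1, 110))))) = Add(385869, Mul(-1, Mul(Rational(1, 2), Rational(-194, 55)))) = Add(385869, Mul(-1, Rational(-97, 55))) = Add(385869, Rational(97, 55)) = Rational(21222892, 55)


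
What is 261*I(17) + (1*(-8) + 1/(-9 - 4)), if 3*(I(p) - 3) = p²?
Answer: 336933/13 ≈ 25918.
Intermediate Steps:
I(p) = 3 + p²/3
261*I(17) + (1*(-8) + 1/(-9 - 4)) = 261*(3 + (⅓)*17²) + (1*(-8) + 1/(-9 - 4)) = 261*(3 + (⅓)*289) + (-8 + 1/(-13)) = 261*(3 + 289/3) + (-8 - 1/13) = 261*(298/3) - 105/13 = 25926 - 105/13 = 336933/13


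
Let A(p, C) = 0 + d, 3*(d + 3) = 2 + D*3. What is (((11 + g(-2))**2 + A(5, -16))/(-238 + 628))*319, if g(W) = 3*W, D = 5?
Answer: 26477/1170 ≈ 22.630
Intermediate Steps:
d = 8/3 (d = -3 + (2 + 5*3)/3 = -3 + (2 + 15)/3 = -3 + (1/3)*17 = -3 + 17/3 = 8/3 ≈ 2.6667)
A(p, C) = 8/3 (A(p, C) = 0 + 8/3 = 8/3)
(((11 + g(-2))**2 + A(5, -16))/(-238 + 628))*319 = (((11 + 3*(-2))**2 + 8/3)/(-238 + 628))*319 = (((11 - 6)**2 + 8/3)/390)*319 = ((5**2 + 8/3)*(1/390))*319 = ((25 + 8/3)*(1/390))*319 = ((83/3)*(1/390))*319 = (83/1170)*319 = 26477/1170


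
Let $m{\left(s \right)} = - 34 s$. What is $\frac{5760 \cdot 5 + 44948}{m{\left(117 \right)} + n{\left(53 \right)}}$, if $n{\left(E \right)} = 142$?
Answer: $- \frac{18437}{959} \approx -19.225$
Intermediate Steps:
$\frac{5760 \cdot 5 + 44948}{m{\left(117 \right)} + n{\left(53 \right)}} = \frac{5760 \cdot 5 + 44948}{\left(-34\right) 117 + 142} = \frac{28800 + 44948}{-3978 + 142} = \frac{73748}{-3836} = 73748 \left(- \frac{1}{3836}\right) = - \frac{18437}{959}$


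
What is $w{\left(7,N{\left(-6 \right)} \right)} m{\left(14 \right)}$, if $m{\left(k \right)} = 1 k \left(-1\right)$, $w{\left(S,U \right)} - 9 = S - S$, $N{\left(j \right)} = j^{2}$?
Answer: $-126$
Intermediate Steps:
$w{\left(S,U \right)} = 9$ ($w{\left(S,U \right)} = 9 + \left(S - S\right) = 9 + 0 = 9$)
$m{\left(k \right)} = - k$ ($m{\left(k \right)} = k \left(-1\right) = - k$)
$w{\left(7,N{\left(-6 \right)} \right)} m{\left(14 \right)} = 9 \left(\left(-1\right) 14\right) = 9 \left(-14\right) = -126$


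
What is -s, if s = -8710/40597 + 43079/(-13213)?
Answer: 1863963393/536408161 ≈ 3.4749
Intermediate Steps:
s = -1863963393/536408161 (s = -8710*1/40597 + 43079*(-1/13213) = -8710/40597 - 43079/13213 = -1863963393/536408161 ≈ -3.4749)
-s = -1*(-1863963393/536408161) = 1863963393/536408161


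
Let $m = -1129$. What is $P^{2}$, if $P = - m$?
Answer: $1274641$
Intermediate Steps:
$P = 1129$ ($P = \left(-1\right) \left(-1129\right) = 1129$)
$P^{2} = 1129^{2} = 1274641$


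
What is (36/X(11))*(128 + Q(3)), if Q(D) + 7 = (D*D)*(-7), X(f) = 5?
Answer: 2088/5 ≈ 417.60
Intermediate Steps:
Q(D) = -7 - 7*D² (Q(D) = -7 + (D*D)*(-7) = -7 + D²*(-7) = -7 - 7*D²)
(36/X(11))*(128 + Q(3)) = (36/5)*(128 + (-7 - 7*3²)) = (36*(⅕))*(128 + (-7 - 7*9)) = 36*(128 + (-7 - 63))/5 = 36*(128 - 70)/5 = (36/5)*58 = 2088/5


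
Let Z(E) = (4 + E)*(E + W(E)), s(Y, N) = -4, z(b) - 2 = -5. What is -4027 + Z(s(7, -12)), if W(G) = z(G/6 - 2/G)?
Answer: -4027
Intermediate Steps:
z(b) = -3 (z(b) = 2 - 5 = -3)
W(G) = -3
Z(E) = (-3 + E)*(4 + E) (Z(E) = (4 + E)*(E - 3) = (4 + E)*(-3 + E) = (-3 + E)*(4 + E))
-4027 + Z(s(7, -12)) = -4027 + (-12 - 4 + (-4)²) = -4027 + (-12 - 4 + 16) = -4027 + 0 = -4027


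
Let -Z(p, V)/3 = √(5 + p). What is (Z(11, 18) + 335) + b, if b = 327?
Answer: 650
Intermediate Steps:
Z(p, V) = -3*√(5 + p)
(Z(11, 18) + 335) + b = (-3*√(5 + 11) + 335) + 327 = (-3*√16 + 335) + 327 = (-3*4 + 335) + 327 = (-12 + 335) + 327 = 323 + 327 = 650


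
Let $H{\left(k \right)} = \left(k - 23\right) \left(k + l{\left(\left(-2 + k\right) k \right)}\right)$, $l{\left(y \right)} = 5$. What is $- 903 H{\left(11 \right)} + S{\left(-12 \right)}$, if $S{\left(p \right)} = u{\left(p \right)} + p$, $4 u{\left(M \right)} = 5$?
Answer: $\frac{693461}{4} \approx 1.7337 \cdot 10^{5}$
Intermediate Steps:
$u{\left(M \right)} = \frac{5}{4}$ ($u{\left(M \right)} = \frac{1}{4} \cdot 5 = \frac{5}{4}$)
$H{\left(k \right)} = \left(-23 + k\right) \left(5 + k\right)$ ($H{\left(k \right)} = \left(k - 23\right) \left(k + 5\right) = \left(-23 + k\right) \left(5 + k\right)$)
$S{\left(p \right)} = \frac{5}{4} + p$
$- 903 H{\left(11 \right)} + S{\left(-12 \right)} = - 903 \left(-115 + 11^{2} - 198\right) + \left(\frac{5}{4} - 12\right) = - 903 \left(-115 + 121 - 198\right) - \frac{43}{4} = \left(-903\right) \left(-192\right) - \frac{43}{4} = 173376 - \frac{43}{4} = \frac{693461}{4}$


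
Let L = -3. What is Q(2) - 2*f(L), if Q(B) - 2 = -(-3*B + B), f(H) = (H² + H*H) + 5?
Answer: -40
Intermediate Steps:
f(H) = 5 + 2*H² (f(H) = (H² + H²) + 5 = 2*H² + 5 = 5 + 2*H²)
Q(B) = 2 + 2*B (Q(B) = 2 - (-3*B + B) = 2 - (-2)*B = 2 + 2*B)
Q(2) - 2*f(L) = (2 + 2*2) - 2*(5 + 2*(-3)²) = (2 + 4) - 2*(5 + 2*9) = 6 - 2*(5 + 18) = 6 - 2*23 = 6 - 46 = -40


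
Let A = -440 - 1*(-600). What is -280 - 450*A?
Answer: -72280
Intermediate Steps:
A = 160 (A = -440 + 600 = 160)
-280 - 450*A = -280 - 450*160 = -280 - 72000 = -72280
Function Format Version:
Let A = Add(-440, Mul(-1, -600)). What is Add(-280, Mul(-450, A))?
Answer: -72280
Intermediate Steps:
A = 160 (A = Add(-440, 600) = 160)
Add(-280, Mul(-450, A)) = Add(-280, Mul(-450, 160)) = Add(-280, -72000) = -72280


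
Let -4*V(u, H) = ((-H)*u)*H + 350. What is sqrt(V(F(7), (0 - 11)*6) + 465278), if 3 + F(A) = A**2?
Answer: sqrt(2061138)/2 ≈ 717.83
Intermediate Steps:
F(A) = -3 + A**2
V(u, H) = -175/2 + u*H**2/4 (V(u, H) = -(((-H)*u)*H + 350)/4 = -((-H*u)*H + 350)/4 = -(-u*H**2 + 350)/4 = -(350 - u*H**2)/4 = -175/2 + u*H**2/4)
sqrt(V(F(7), (0 - 11)*6) + 465278) = sqrt((-175/2 + (-3 + 7**2)*((0 - 11)*6)**2/4) + 465278) = sqrt((-175/2 + (-3 + 49)*(-11*6)**2/4) + 465278) = sqrt((-175/2 + (1/4)*46*(-66)**2) + 465278) = sqrt((-175/2 + (1/4)*46*4356) + 465278) = sqrt((-175/2 + 50094) + 465278) = sqrt(100013/2 + 465278) = sqrt(1030569/2) = sqrt(2061138)/2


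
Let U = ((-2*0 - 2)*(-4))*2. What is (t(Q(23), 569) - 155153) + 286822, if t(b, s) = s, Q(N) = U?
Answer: 132238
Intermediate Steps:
U = 16 (U = ((0 - 2)*(-4))*2 = -2*(-4)*2 = 8*2 = 16)
Q(N) = 16
(t(Q(23), 569) - 155153) + 286822 = (569 - 155153) + 286822 = -154584 + 286822 = 132238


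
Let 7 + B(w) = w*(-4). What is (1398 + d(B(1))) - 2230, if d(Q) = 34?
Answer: -798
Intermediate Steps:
B(w) = -7 - 4*w (B(w) = -7 + w*(-4) = -7 - 4*w)
(1398 + d(B(1))) - 2230 = (1398 + 34) - 2230 = 1432 - 2230 = -798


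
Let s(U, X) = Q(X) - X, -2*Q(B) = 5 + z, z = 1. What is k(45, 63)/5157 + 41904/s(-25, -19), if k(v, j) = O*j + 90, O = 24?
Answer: 1500865/573 ≈ 2619.3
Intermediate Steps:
k(v, j) = 90 + 24*j (k(v, j) = 24*j + 90 = 90 + 24*j)
Q(B) = -3 (Q(B) = -(5 + 1)/2 = -1/2*6 = -3)
s(U, X) = -3 - X
k(45, 63)/5157 + 41904/s(-25, -19) = (90 + 24*63)/5157 + 41904/(-3 - 1*(-19)) = (90 + 1512)*(1/5157) + 41904/(-3 + 19) = 1602*(1/5157) + 41904/16 = 178/573 + 41904*(1/16) = 178/573 + 2619 = 1500865/573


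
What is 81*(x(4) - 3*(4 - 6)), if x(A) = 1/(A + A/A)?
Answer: 2511/5 ≈ 502.20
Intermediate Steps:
x(A) = 1/(1 + A) (x(A) = 1/(A + 1) = 1/(1 + A))
81*(x(4) - 3*(4 - 6)) = 81*(1/(1 + 4) - 3*(4 - 6)) = 81*(1/5 - 3*(-2)) = 81*(⅕ + 6) = 81*(31/5) = 2511/5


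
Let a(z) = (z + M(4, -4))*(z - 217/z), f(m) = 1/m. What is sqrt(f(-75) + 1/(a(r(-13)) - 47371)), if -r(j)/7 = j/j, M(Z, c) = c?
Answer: I*sqrt(272719902)/142905 ≈ 0.11556*I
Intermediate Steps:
r(j) = -7 (r(j) = -7*j/j = -7*1 = -7)
a(z) = (-4 + z)*(z - 217/z) (a(z) = (z - 4)*(z - 217/z) = (-4 + z)*(z - 217/z))
sqrt(f(-75) + 1/(a(r(-13)) - 47371)) = sqrt(1/(-75) + 1/((-217 + (-7)**2 - 4*(-7) + 868/(-7)) - 47371)) = sqrt(-1/75 + 1/((-217 + 49 + 28 + 868*(-1/7)) - 47371)) = sqrt(-1/75 + 1/((-217 + 49 + 28 - 124) - 47371)) = sqrt(-1/75 + 1/(-264 - 47371)) = sqrt(-1/75 + 1/(-47635)) = sqrt(-1/75 - 1/47635) = sqrt(-9542/714525) = I*sqrt(272719902)/142905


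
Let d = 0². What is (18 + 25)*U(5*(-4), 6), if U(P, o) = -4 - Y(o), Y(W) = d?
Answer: -172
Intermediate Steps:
d = 0
Y(W) = 0
U(P, o) = -4 (U(P, o) = -4 - 1*0 = -4 + 0 = -4)
(18 + 25)*U(5*(-4), 6) = (18 + 25)*(-4) = 43*(-4) = -172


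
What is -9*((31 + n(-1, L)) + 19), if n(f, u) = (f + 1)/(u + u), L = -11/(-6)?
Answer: -450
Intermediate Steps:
L = 11/6 (L = -11*(-1/6) = 11/6 ≈ 1.8333)
n(f, u) = (1 + f)/(2*u) (n(f, u) = (1 + f)/((2*u)) = (1 + f)*(1/(2*u)) = (1 + f)/(2*u))
-9*((31 + n(-1, L)) + 19) = -9*((31 + (1 - 1)/(2*(11/6))) + 19) = -9*((31 + (1/2)*(6/11)*0) + 19) = -9*((31 + 0) + 19) = -9*(31 + 19) = -9*50 = -450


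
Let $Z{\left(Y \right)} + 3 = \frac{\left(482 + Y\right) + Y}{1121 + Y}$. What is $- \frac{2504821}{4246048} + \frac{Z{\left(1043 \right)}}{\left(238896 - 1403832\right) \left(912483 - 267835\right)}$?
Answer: $- \frac{10600526445662367895}{17969485290061061824} \approx -0.58992$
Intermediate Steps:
$Z{\left(Y \right)} = -3 + \frac{482 + 2 Y}{1121 + Y}$ ($Z{\left(Y \right)} = -3 + \frac{\left(482 + Y\right) + Y}{1121 + Y} = -3 + \frac{482 + 2 Y}{1121 + Y}$)
$- \frac{2504821}{4246048} + \frac{Z{\left(1043 \right)}}{\left(238896 - 1403832\right) \left(912483 - 267835\right)} = - \frac{2504821}{4246048} + \frac{\frac{1}{1121 + 1043} \left(-2881 - 1043\right)}{\left(238896 - 1403832\right) \left(912483 - 267835\right)} = \left(-2504821\right) \frac{1}{4246048} + \frac{\frac{1}{2164} \left(-2881 - 1043\right)}{\left(-1164936\right) 644648} = - \frac{2504821}{4246048} + \frac{\frac{1}{2164} \left(-3924\right)}{-750973662528} = - \frac{2504821}{4246048} - - \frac{327}{135425583809216} = - \frac{2504821}{4246048} + \frac{327}{135425583809216} = - \frac{10600526445662367895}{17969485290061061824}$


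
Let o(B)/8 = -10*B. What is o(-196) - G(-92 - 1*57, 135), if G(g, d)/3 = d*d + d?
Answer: -39400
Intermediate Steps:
o(B) = -80*B (o(B) = 8*(-10*B) = -80*B)
G(g, d) = 3*d + 3*d² (G(g, d) = 3*(d*d + d) = 3*(d² + d) = 3*(d + d²) = 3*d + 3*d²)
o(-196) - G(-92 - 1*57, 135) = -80*(-196) - 3*135*(1 + 135) = 15680 - 3*135*136 = 15680 - 1*55080 = 15680 - 55080 = -39400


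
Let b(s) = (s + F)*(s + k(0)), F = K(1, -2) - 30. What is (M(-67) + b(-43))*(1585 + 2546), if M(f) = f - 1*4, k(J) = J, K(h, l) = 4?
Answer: 11963376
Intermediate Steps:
F = -26 (F = 4 - 30 = -26)
b(s) = s*(-26 + s) (b(s) = (s - 26)*(s + 0) = (-26 + s)*s = s*(-26 + s))
M(f) = -4 + f (M(f) = f - 4 = -4 + f)
(M(-67) + b(-43))*(1585 + 2546) = ((-4 - 67) - 43*(-26 - 43))*(1585 + 2546) = (-71 - 43*(-69))*4131 = (-71 + 2967)*4131 = 2896*4131 = 11963376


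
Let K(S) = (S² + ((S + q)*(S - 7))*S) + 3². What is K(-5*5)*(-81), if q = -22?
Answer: 2994246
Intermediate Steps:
K(S) = 9 + S² + S*(-22 + S)*(-7 + S) (K(S) = (S² + ((S - 22)*(S - 7))*S) + 3² = (S² + ((-22 + S)*(-7 + S))*S) + 9 = (S² + S*(-22 + S)*(-7 + S)) + 9 = 9 + S² + S*(-22 + S)*(-7 + S))
K(-5*5)*(-81) = (9 + (-5*5)³ - 28*(-5*5)² + 154*(-5*5))*(-81) = (9 + (-25)³ - 28*(-25)² + 154*(-25))*(-81) = (9 - 15625 - 28*625 - 3850)*(-81) = (9 - 15625 - 17500 - 3850)*(-81) = -36966*(-81) = 2994246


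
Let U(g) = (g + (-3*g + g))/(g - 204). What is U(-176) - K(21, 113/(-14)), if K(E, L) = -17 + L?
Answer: 32729/1330 ≈ 24.608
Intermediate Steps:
U(g) = -g/(-204 + g) (U(g) = (g - 2*g)/(-204 + g) = (-g)/(-204 + g) = -g/(-204 + g))
U(-176) - K(21, 113/(-14)) = -1*(-176)/(-204 - 176) - (-17 + 113/(-14)) = -1*(-176)/(-380) - (-17 + 113*(-1/14)) = -1*(-176)*(-1/380) - (-17 - 113/14) = -44/95 - 1*(-351/14) = -44/95 + 351/14 = 32729/1330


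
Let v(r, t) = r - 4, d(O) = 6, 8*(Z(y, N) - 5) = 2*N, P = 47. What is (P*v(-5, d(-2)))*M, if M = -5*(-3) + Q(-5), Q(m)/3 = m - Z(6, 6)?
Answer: 16497/2 ≈ 8248.5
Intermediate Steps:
Z(y, N) = 5 + N/4 (Z(y, N) = 5 + (2*N)/8 = 5 + N/4)
Q(m) = -39/2 + 3*m (Q(m) = 3*(m - (5 + (¼)*6)) = 3*(m - (5 + 3/2)) = 3*(m - 1*13/2) = 3*(m - 13/2) = 3*(-13/2 + m) = -39/2 + 3*m)
v(r, t) = -4 + r
M = -39/2 (M = -5*(-3) + (-39/2 + 3*(-5)) = 15 + (-39/2 - 15) = 15 - 69/2 = -39/2 ≈ -19.500)
(P*v(-5, d(-2)))*M = (47*(-4 - 5))*(-39/2) = (47*(-9))*(-39/2) = -423*(-39/2) = 16497/2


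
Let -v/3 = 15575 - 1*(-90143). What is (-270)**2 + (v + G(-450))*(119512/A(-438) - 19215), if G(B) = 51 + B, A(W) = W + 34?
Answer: 625775081829/101 ≈ 6.1958e+9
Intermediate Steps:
A(W) = 34 + W
v = -317154 (v = -3*(15575 - 1*(-90143)) = -3*(15575 + 90143) = -3*105718 = -317154)
(-270)**2 + (v + G(-450))*(119512/A(-438) - 19215) = (-270)**2 + (-317154 + (51 - 450))*(119512/(34 - 438) - 19215) = 72900 + (-317154 - 399)*(119512/(-404) - 19215) = 72900 - 317553*(119512*(-1/404) - 19215) = 72900 - 317553*(-29878/101 - 19215) = 72900 - 317553*(-1970593/101) = 72900 + 625767718929/101 = 625775081829/101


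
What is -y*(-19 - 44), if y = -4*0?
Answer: 0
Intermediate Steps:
y = 0
-y*(-19 - 44) = -0*(-19 - 44) = -0*(-63) = -1*0 = 0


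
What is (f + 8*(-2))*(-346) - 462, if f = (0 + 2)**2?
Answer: 3690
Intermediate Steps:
f = 4 (f = 2**2 = 4)
(f + 8*(-2))*(-346) - 462 = (4 + 8*(-2))*(-346) - 462 = (4 - 16)*(-346) - 462 = -12*(-346) - 462 = 4152 - 462 = 3690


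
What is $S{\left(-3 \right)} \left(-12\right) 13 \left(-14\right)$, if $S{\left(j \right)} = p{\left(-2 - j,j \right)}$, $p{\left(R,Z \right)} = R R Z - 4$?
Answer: $-15288$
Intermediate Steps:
$p{\left(R,Z \right)} = -4 + Z R^{2}$ ($p{\left(R,Z \right)} = R^{2} Z - 4 = Z R^{2} - 4 = -4 + Z R^{2}$)
$S{\left(j \right)} = -4 + j \left(-2 - j\right)^{2}$
$S{\left(-3 \right)} \left(-12\right) 13 \left(-14\right) = \left(-4 - 3 \left(2 - 3\right)^{2}\right) \left(-12\right) 13 \left(-14\right) = \left(-4 - 3 \left(-1\right)^{2}\right) \left(\left(-156\right) \left(-14\right)\right) = \left(-4 - 3\right) 2184 = \left(-7\right) 2184 = -15288$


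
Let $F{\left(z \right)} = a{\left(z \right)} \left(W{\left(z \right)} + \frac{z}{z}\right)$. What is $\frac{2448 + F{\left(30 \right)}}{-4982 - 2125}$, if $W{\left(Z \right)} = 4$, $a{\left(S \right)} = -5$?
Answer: $- \frac{2423}{7107} \approx -0.34093$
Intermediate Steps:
$F{\left(z \right)} = -25$ ($F{\left(z \right)} = - 5 \left(4 + \frac{z}{z}\right) = - 5 \left(4 + 1\right) = \left(-5\right) 5 = -25$)
$\frac{2448 + F{\left(30 \right)}}{-4982 - 2125} = \frac{2448 - 25}{-4982 - 2125} = \frac{2423}{-7107} = 2423 \left(- \frac{1}{7107}\right) = - \frac{2423}{7107}$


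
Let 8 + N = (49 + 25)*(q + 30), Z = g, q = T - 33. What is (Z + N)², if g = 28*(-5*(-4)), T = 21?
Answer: 3549456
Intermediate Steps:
q = -12 (q = 21 - 33 = -12)
g = 560 (g = 28*20 = 560)
Z = 560
N = 1324 (N = -8 + (49 + 25)*(-12 + 30) = -8 + 74*18 = -8 + 1332 = 1324)
(Z + N)² = (560 + 1324)² = 1884² = 3549456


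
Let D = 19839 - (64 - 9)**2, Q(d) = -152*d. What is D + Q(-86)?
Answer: 29886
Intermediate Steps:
D = 16814 (D = 19839 - 1*55**2 = 19839 - 1*3025 = 19839 - 3025 = 16814)
D + Q(-86) = 16814 - 152*(-86) = 16814 + 13072 = 29886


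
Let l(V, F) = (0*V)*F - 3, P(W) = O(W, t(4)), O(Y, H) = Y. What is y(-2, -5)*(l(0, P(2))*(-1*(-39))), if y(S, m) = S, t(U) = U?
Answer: 234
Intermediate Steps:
P(W) = W
l(V, F) = -3 (l(V, F) = 0*F - 3 = 0 - 3 = -3)
y(-2, -5)*(l(0, P(2))*(-1*(-39))) = -(-6)*(-1*(-39)) = -(-6)*39 = -2*(-117) = 234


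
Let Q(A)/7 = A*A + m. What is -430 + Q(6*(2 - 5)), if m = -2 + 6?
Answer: 1866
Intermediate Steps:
m = 4
Q(A) = 28 + 7*A² (Q(A) = 7*(A*A + 4) = 7*(A² + 4) = 7*(4 + A²) = 28 + 7*A²)
-430 + Q(6*(2 - 5)) = -430 + (28 + 7*(6*(2 - 5))²) = -430 + (28 + 7*(6*(-3))²) = -430 + (28 + 7*(-18)²) = -430 + (28 + 7*324) = -430 + (28 + 2268) = -430 + 2296 = 1866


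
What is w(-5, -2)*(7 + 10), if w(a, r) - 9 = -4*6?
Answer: -255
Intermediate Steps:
w(a, r) = -15 (w(a, r) = 9 - 4*6 = 9 - 24 = -15)
w(-5, -2)*(7 + 10) = -15*(7 + 10) = -15*17 = -255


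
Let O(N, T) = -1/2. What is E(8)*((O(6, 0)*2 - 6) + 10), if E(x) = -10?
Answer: -30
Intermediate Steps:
O(N, T) = -½ (O(N, T) = -1*½ = -½)
E(8)*((O(6, 0)*2 - 6) + 10) = -10*((-½*2 - 6) + 10) = -10*((-1 - 6) + 10) = -10*(-7 + 10) = -10*3 = -30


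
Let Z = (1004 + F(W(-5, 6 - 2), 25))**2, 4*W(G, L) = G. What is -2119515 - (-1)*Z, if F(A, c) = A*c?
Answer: -18772359/16 ≈ -1.1733e+6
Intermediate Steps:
W(G, L) = G/4
Z = 15139881/16 (Z = (1004 + ((1/4)*(-5))*25)**2 = (1004 - 5/4*25)**2 = (1004 - 125/4)**2 = (3891/4)**2 = 15139881/16 ≈ 9.4624e+5)
-2119515 - (-1)*Z = -2119515 - (-1)*15139881/16 = -2119515 - 1*(-15139881/16) = -2119515 + 15139881/16 = -18772359/16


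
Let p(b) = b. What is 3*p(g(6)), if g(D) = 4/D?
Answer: 2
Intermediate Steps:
3*p(g(6)) = 3*(4/6) = 3*(4*(⅙)) = 3*(⅔) = 2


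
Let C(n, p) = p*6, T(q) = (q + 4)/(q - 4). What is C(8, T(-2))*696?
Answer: -1392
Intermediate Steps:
T(q) = (4 + q)/(-4 + q)
C(n, p) = 6*p
C(8, T(-2))*696 = (6*((4 - 2)/(-4 - 2)))*696 = (6*(2/(-6)))*696 = (6*(-1/6*2))*696 = (6*(-1/3))*696 = -2*696 = -1392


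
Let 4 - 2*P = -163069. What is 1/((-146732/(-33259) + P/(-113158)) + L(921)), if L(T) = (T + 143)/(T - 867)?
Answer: 203230183788/4754559493943 ≈ 0.042744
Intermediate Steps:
P = 163073/2 (P = 2 - ½*(-163069) = 2 + 163069/2 = 163073/2 ≈ 81537.)
L(T) = (143 + T)/(-867 + T)
1/((-146732/(-33259) + P/(-113158)) + L(921)) = 1/((-146732/(-33259) + (163073/2)/(-113158)) + (143 + 921)/(-867 + 921)) = 1/((-146732*(-1/33259) + (163073/2)*(-1/113158)) + 1064/54) = 1/((146732/33259 - 163073/226316) + (1/54)*1064) = 1/(27784154405/7527043844 + 532/27) = 1/(4754559493943/203230183788) = 203230183788/4754559493943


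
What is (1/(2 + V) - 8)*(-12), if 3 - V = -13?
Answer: 286/3 ≈ 95.333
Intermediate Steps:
V = 16 (V = 3 - 1*(-13) = 3 + 13 = 16)
(1/(2 + V) - 8)*(-12) = (1/(2 + 16) - 8)*(-12) = (1/18 - 8)*(-12) = -143/18*(-12) = 286/3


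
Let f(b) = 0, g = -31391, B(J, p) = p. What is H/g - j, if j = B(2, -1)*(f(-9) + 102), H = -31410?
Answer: 3233292/31391 ≈ 103.00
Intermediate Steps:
j = -102 (j = -(0 + 102) = -1*102 = -102)
H/g - j = -31410/(-31391) - 1*(-102) = -31410*(-1/31391) + 102 = 31410/31391 + 102 = 3233292/31391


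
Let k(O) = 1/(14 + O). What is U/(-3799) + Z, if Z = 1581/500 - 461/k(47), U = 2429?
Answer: -53411047781/1899500 ≈ -28118.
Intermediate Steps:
Z = -14058919/500 (Z = 1581/500 - 461/(1/(14 + 47)) = 1581*(1/500) - 461/(1/61) = 1581/500 - 461/1/61 = 1581/500 - 461*61 = 1581/500 - 28121 = -14058919/500 ≈ -28118.)
U/(-3799) + Z = 2429/(-3799) - 14058919/500 = 2429*(-1/3799) - 14058919/500 = -2429/3799 - 14058919/500 = -53411047781/1899500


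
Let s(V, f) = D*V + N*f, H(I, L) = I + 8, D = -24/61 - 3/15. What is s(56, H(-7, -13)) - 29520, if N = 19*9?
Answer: -8961581/305 ≈ -29382.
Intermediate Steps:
N = 171
D = -181/305 (D = -24*1/61 - 3*1/15 = -24/61 - ⅕ = -181/305 ≈ -0.59344)
H(I, L) = 8 + I
s(V, f) = 171*f - 181*V/305 (s(V, f) = -181*V/305 + 171*f = 171*f - 181*V/305)
s(56, H(-7, -13)) - 29520 = (171*(8 - 7) - 181/305*56) - 29520 = (171*1 - 10136/305) - 29520 = (171 - 10136/305) - 29520 = 42019/305 - 29520 = -8961581/305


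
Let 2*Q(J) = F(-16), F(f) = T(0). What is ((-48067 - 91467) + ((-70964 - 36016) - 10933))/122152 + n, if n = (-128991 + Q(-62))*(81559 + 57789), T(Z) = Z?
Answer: -2195637965109383/122152 ≈ -1.7975e+10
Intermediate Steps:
F(f) = 0
Q(J) = 0 (Q(J) = (½)*0 = 0)
n = -17974637868 (n = (-128991 + 0)*(81559 + 57789) = -128991*139348 = -17974637868)
((-48067 - 91467) + ((-70964 - 36016) - 10933))/122152 + n = ((-48067 - 91467) + ((-70964 - 36016) - 10933))/122152 - 17974637868 = (-139534 + (-106980 - 10933))*(1/122152) - 17974637868 = (-139534 - 117913)*(1/122152) - 17974637868 = -257447*1/122152 - 17974637868 = -257447/122152 - 17974637868 = -2195637965109383/122152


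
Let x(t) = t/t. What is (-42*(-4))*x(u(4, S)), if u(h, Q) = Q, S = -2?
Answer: 168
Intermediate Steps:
x(t) = 1
(-42*(-4))*x(u(4, S)) = -42*(-4)*1 = 168*1 = 168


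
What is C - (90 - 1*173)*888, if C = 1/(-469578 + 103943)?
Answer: 26948762039/365635 ≈ 73704.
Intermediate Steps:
C = -1/365635 (C = 1/(-365635) = -1/365635 ≈ -2.7350e-6)
C - (90 - 1*173)*888 = -1/365635 - (90 - 1*173)*888 = -1/365635 - (90 - 173)*888 = -1/365635 - (-83)*888 = -1/365635 - 1*(-73704) = -1/365635 + 73704 = 26948762039/365635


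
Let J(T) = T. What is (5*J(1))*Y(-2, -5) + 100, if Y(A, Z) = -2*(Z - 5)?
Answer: 200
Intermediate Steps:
Y(A, Z) = 10 - 2*Z (Y(A, Z) = -2*(-5 + Z) = 10 - 2*Z)
(5*J(1))*Y(-2, -5) + 100 = (5*1)*(10 - 2*(-5)) + 100 = 5*(10 + 10) + 100 = 5*20 + 100 = 100 + 100 = 200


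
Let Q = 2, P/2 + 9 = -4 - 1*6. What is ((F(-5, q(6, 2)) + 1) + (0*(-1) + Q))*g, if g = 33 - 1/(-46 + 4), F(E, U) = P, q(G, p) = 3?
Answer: -6935/6 ≈ -1155.8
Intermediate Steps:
P = -38 (P = -18 + 2*(-4 - 1*6) = -18 + 2*(-4 - 6) = -18 + 2*(-10) = -18 - 20 = -38)
F(E, U) = -38
g = 1387/42 (g = 33 - 1/(-42) = 33 - 1*(-1/42) = 33 + 1/42 = 1387/42 ≈ 33.024)
((F(-5, q(6, 2)) + 1) + (0*(-1) + Q))*g = ((-38 + 1) + (0*(-1) + 2))*(1387/42) = (-37 + (0 + 2))*(1387/42) = (-37 + 2)*(1387/42) = -35*1387/42 = -6935/6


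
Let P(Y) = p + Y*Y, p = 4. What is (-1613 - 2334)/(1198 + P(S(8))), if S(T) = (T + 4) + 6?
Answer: -3947/1526 ≈ -2.5865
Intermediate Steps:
S(T) = 10 + T (S(T) = (4 + T) + 6 = 10 + T)
P(Y) = 4 + Y² (P(Y) = 4 + Y*Y = 4 + Y²)
(-1613 - 2334)/(1198 + P(S(8))) = (-1613 - 2334)/(1198 + (4 + (10 + 8)²)) = -3947/(1198 + (4 + 18²)) = -3947/(1198 + (4 + 324)) = -3947/(1198 + 328) = -3947/1526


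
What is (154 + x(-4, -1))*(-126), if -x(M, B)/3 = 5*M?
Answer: -26964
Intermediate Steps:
x(M, B) = -15*M
(154 + x(-4, -1))*(-126) = (154 - 15*(-4))*(-126) = (154 + 60)*(-126) = 214*(-126) = -26964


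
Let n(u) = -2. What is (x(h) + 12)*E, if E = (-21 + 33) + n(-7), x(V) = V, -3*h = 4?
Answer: 320/3 ≈ 106.67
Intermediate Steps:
h = -4/3 (h = -⅓*4 = -4/3 ≈ -1.3333)
E = 10 (E = (-21 + 33) - 2 = 12 - 2 = 10)
(x(h) + 12)*E = (-4/3 + 12)*10 = (32/3)*10 = 320/3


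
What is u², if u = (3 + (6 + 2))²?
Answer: 14641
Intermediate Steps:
u = 121 (u = (3 + 8)² = 11² = 121)
u² = 121² = 14641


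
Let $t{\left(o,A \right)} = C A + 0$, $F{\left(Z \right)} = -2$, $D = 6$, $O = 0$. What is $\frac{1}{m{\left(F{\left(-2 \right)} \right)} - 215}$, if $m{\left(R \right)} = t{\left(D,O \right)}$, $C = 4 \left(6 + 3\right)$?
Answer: $- \frac{1}{215} \approx -0.0046512$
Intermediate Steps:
$C = 36$ ($C = 4 \cdot 9 = 36$)
$t{\left(o,A \right)} = 36 A$ ($t{\left(o,A \right)} = 36 A + 0 = 36 A$)
$m{\left(R \right)} = 0$ ($m{\left(R \right)} = 36 \cdot 0 = 0$)
$\frac{1}{m{\left(F{\left(-2 \right)} \right)} - 215} = \frac{1}{0 - 215} = \frac{1}{-215} = - \frac{1}{215}$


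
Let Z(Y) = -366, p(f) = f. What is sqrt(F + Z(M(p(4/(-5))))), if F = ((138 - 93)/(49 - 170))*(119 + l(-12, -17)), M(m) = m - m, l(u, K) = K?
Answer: 2*I*sqrt(12219)/11 ≈ 20.098*I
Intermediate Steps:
M(m) = 0
F = -4590/121 (F = ((138 - 93)/(49 - 170))*(119 - 17) = (45/(-121))*102 = (45*(-1/121))*102 = -45/121*102 = -4590/121 ≈ -37.934)
sqrt(F + Z(M(p(4/(-5))))) = sqrt(-4590/121 - 366) = sqrt(-48876/121) = 2*I*sqrt(12219)/11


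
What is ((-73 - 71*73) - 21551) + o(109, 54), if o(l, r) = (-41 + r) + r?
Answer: -26740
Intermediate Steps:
o(l, r) = -41 + 2*r
((-73 - 71*73) - 21551) + o(109, 54) = ((-73 - 71*73) - 21551) + (-41 + 2*54) = ((-73 - 5183) - 21551) + (-41 + 108) = (-5256 - 21551) + 67 = -26807 + 67 = -26740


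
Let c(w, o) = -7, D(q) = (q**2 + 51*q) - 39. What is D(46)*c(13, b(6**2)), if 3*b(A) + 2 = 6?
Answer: -30961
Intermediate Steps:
b(A) = 4/3 (b(A) = -2/3 + (1/3)*6 = -2/3 + 2 = 4/3)
D(q) = -39 + q**2 + 51*q
D(46)*c(13, b(6**2)) = (-39 + 46**2 + 51*46)*(-7) = (-39 + 2116 + 2346)*(-7) = 4423*(-7) = -30961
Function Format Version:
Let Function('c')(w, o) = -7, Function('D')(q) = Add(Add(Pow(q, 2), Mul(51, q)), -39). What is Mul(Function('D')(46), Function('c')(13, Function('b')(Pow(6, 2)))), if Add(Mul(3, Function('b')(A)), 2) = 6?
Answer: -30961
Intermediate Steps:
Function('b')(A) = Rational(4, 3) (Function('b')(A) = Add(Rational(-2, 3), Mul(Rational(1, 3), 6)) = Add(Rational(-2, 3), 2) = Rational(4, 3))
Function('D')(q) = Add(-39, Pow(q, 2), Mul(51, q))
Mul(Function('D')(46), Function('c')(13, Function('b')(Pow(6, 2)))) = Mul(Add(-39, Pow(46, 2), Mul(51, 46)), -7) = Mul(Add(-39, 2116, 2346), -7) = Mul(4423, -7) = -30961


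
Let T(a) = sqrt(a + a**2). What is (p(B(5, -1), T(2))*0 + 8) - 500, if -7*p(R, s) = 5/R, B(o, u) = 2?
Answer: -492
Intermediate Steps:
p(R, s) = -5/(7*R)
(p(B(5, -1), T(2))*0 + 8) - 500 = (-5/7/2*0 + 8) - 500 = (-5/7*1/2*0 + 8) - 500 = (-5/14*0 + 8) - 500 = (0 + 8) - 500 = 8 - 500 = -492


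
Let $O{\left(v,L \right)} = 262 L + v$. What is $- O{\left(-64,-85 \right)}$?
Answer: $22334$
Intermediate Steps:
$O{\left(v,L \right)} = v + 262 L$
$- O{\left(-64,-85 \right)} = - (-64 + 262 \left(-85\right)) = - (-64 - 22270) = \left(-1\right) \left(-22334\right) = 22334$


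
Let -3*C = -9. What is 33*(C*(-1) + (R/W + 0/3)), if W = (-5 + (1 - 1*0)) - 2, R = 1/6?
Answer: -1199/12 ≈ -99.917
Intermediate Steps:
C = 3 (C = -⅓*(-9) = 3)
R = ⅙ ≈ 0.16667
W = -6 (W = (-5 + (1 + 0)) - 2 = (-5 + 1) - 2 = -4 - 2 = -6)
33*(C*(-1) + (R/W + 0/3)) = 33*(3*(-1) + ((⅙)/(-6) + 0/3)) = 33*(-3 + ((⅙)*(-⅙) + 0*(⅓))) = 33*(-3 + (-1/36 + 0)) = 33*(-3 - 1/36) = 33*(-109/36) = -1199/12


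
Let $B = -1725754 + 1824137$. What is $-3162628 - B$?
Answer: $-3261011$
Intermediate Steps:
$B = 98383$
$-3162628 - B = -3162628 - 98383 = -3261011$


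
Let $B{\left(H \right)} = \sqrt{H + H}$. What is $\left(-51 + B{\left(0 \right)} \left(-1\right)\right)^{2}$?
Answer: $2601$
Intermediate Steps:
$B{\left(H \right)} = \sqrt{2} \sqrt{H}$ ($B{\left(H \right)} = \sqrt{2 H} = \sqrt{2} \sqrt{H}$)
$\left(-51 + B{\left(0 \right)} \left(-1\right)\right)^{2} = \left(-51 + \sqrt{2} \sqrt{0} \left(-1\right)\right)^{2} = \left(-51 + \sqrt{2} \cdot 0 \left(-1\right)\right)^{2} = \left(-51 + 0 \left(-1\right)\right)^{2} = \left(-51 + 0\right)^{2} = \left(-51\right)^{2} = 2601$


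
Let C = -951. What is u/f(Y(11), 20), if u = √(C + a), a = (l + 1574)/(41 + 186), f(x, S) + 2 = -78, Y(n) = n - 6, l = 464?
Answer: -I*√48541453/18160 ≈ -0.38365*I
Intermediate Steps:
Y(n) = -6 + n
f(x, S) = -80 (f(x, S) = -2 - 78 = -80)
a = 2038/227 (a = (464 + 1574)/(41 + 186) = 2038/227 ≈ 8.9780)
u = I*√48541453/227 (u = √(-951 + 2038/227) = √(-213839/227) = I*√48541453/227 ≈ 30.692*I)
u/f(Y(11), 20) = (I*√48541453/227)/(-80) = (I*√48541453/227)*(-1/80) = -I*√48541453/18160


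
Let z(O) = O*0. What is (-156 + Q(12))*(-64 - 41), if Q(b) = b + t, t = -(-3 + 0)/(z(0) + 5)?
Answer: 15057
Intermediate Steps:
z(O) = 0
t = 3/5 (t = -(-3 + 0)/(0 + 5) = -(-3)/5 = -1*(-3/5) = 3/5 ≈ 0.60000)
Q(b) = 3/5 + b (Q(b) = b + 3/5 = 3/5 + b)
(-156 + Q(12))*(-64 - 41) = (-156 + (3/5 + 12))*(-64 - 41) = (-156 + 63/5)*(-105) = -717/5*(-105) = 15057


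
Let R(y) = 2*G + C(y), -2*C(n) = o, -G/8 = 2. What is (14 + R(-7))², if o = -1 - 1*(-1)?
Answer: 324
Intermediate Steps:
G = -16 (G = -8*2 = -16)
o = 0 (o = -1 + 1 = 0)
C(n) = 0 (C(n) = -½*0 = 0)
R(y) = -32 (R(y) = 2*(-16) + 0 = -32 + 0 = -32)
(14 + R(-7))² = (14 - 32)² = (-18)² = 324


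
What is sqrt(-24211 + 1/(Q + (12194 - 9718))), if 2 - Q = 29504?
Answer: 3*I*sqrt(1964869737518)/27026 ≈ 155.6*I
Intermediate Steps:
Q = -29502 (Q = 2 - 1*29504 = 2 - 29504 = -29502)
sqrt(-24211 + 1/(Q + (12194 - 9718))) = sqrt(-24211 + 1/(-29502 + (12194 - 9718))) = sqrt(-24211 + 1/(-29502 + 2476)) = sqrt(-24211 + 1/(-27026)) = sqrt(-24211 - 1/27026) = sqrt(-654326487/27026) = 3*I*sqrt(1964869737518)/27026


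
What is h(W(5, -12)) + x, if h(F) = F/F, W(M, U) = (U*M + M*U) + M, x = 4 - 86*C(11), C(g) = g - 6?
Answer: -425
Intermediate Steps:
C(g) = -6 + g
x = -426 (x = 4 - 86*(-6 + 11) = 4 - 86*5 = 4 - 430 = -426)
W(M, U) = M + 2*M*U (W(M, U) = (M*U + M*U) + M = 2*M*U + M = M + 2*M*U)
h(F) = 1
h(W(5, -12)) + x = 1 - 426 = -425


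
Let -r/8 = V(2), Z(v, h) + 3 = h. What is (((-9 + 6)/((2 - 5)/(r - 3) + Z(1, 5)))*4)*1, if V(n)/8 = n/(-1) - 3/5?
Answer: -9804/1619 ≈ -6.0556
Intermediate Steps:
V(n) = -24/5 - 8*n (V(n) = 8*(n/(-1) - 3/5) = 8*(n*(-1) - 3*1/5) = 8*(-n - 3/5) = 8*(-3/5 - n) = -24/5 - 8*n)
Z(v, h) = -3 + h
r = 832/5 (r = -8*(-24/5 - 8*2) = -8*(-24/5 - 16) = -8*(-104/5) = 832/5 ≈ 166.40)
(((-9 + 6)/((2 - 5)/(r - 3) + Z(1, 5)))*4)*1 = (((-9 + 6)/((2 - 5)/(832/5 - 3) + (-3 + 5)))*4)*1 = (-3/(-3/817/5 + 2)*4)*1 = (-3/(-3*5/817 + 2)*4)*1 = (-3/(-15/817 + 2)*4)*1 = (-3/1619/817*4)*1 = (-3*817/1619*4)*1 = -2451/1619*4*1 = -9804/1619*1 = -9804/1619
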